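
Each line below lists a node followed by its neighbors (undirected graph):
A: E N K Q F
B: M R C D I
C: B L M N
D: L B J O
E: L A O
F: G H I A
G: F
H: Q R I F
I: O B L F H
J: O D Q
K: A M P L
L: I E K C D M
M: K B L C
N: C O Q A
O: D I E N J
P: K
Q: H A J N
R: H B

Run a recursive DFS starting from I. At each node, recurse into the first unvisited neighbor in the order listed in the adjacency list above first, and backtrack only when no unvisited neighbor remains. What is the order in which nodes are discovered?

Visit I
I → O
O → D
D → L
L → E
E → A
A → N
N → C
C → B
B → M
M → K
K → P
B → R
R → H
H → Q
Q → J
H → F
F → G

I O D L E A N C B M K P R H Q J F G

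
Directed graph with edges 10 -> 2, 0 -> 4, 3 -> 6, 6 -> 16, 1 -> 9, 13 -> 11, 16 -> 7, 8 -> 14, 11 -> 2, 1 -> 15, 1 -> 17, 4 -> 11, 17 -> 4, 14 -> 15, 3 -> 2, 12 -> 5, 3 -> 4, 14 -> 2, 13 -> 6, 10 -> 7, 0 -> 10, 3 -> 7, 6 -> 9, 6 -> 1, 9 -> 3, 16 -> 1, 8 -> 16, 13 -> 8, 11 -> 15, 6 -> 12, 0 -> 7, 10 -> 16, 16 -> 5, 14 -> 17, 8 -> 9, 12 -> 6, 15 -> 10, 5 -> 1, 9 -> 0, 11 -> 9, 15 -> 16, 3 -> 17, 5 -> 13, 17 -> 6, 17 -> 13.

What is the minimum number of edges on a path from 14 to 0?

Level 0: 14
Level 1: 2, 15, 17
Level 2: 4, 6, 10, 13, 16
Level 3: 1, 5, 7, 8, 9, 11, 12
Level 4: 0, 3
0 first appears at level 4.

4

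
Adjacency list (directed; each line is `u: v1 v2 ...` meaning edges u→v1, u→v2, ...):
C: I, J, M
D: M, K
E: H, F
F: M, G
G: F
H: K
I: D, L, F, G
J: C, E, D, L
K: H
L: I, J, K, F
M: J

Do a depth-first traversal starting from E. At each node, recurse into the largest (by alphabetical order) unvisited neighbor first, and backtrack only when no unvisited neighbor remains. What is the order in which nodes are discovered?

Visit E
E → H
H → K
E → F
F → M
M → J
J → L
L → I
I → G
I → D
J → C

E → H → K → F → M → J → L → I → G → D → C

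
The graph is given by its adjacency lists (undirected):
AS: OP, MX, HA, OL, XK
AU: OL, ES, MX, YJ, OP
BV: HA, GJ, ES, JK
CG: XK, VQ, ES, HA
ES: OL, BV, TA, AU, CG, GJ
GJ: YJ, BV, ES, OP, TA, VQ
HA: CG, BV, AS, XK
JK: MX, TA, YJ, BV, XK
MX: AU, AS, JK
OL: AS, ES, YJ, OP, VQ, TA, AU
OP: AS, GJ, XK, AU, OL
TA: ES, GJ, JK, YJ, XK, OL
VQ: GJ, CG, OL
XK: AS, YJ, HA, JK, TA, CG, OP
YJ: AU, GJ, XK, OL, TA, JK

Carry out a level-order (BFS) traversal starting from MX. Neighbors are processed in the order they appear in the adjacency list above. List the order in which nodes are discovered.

MX, AU, AS, JK, OL, ES, YJ, OP, HA, XK, TA, BV, VQ, CG, GJ

Visit MX; enqueue AU, AS, JK → queue [AU, AS, JK]
Visit AU; enqueue OL, ES, YJ, OP → queue [AS, JK, OL, ES, YJ, OP]
Visit AS; enqueue HA, XK → queue [JK, OL, ES, YJ, OP, HA, XK]
Visit JK; enqueue TA, BV → queue [OL, ES, YJ, OP, HA, XK, TA, BV]
Visit OL; enqueue VQ → queue [ES, YJ, OP, HA, XK, TA, BV, VQ]
Visit ES; enqueue CG, GJ → queue [YJ, OP, HA, XK, TA, BV, VQ, CG, GJ]
Visit YJ → queue [OP, HA, XK, TA, BV, VQ, CG, GJ]
Visit OP → queue [HA, XK, TA, BV, VQ, CG, GJ]
Visit HA → queue [XK, TA, BV, VQ, CG, GJ]
Visit XK → queue [TA, BV, VQ, CG, GJ]
Visit TA → queue [BV, VQ, CG, GJ]
Visit BV → queue [VQ, CG, GJ]
Visit VQ → queue [CG, GJ]
Visit CG → queue [GJ]
Visit GJ → queue []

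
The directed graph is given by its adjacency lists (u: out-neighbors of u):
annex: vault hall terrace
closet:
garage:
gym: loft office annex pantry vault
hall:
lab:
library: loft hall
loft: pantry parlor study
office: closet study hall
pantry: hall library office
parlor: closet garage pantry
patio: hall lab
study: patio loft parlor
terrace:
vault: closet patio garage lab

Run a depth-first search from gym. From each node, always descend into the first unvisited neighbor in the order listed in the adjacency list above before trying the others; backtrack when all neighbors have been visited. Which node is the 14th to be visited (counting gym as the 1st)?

vault

Visit gym
gym → loft
loft → pantry
pantry → hall
pantry → library
pantry → office
office → closet
office → study
study → patio
patio → lab
study → parlor
parlor → garage
gym → annex
annex → vault
annex → terrace

Visit order: gym, loft, pantry, hall, library, office, closet, study, patio, lab, parlor, garage, annex, vault, terrace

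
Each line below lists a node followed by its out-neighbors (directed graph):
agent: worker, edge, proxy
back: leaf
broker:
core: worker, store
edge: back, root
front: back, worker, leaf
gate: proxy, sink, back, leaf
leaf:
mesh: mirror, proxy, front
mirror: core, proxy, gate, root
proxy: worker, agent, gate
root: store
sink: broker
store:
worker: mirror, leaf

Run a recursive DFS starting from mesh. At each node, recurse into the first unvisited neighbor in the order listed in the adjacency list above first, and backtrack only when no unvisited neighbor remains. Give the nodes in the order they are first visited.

mesh -> mirror -> core -> worker -> leaf -> store -> proxy -> agent -> edge -> back -> root -> gate -> sink -> broker -> front

Visit mesh
mesh → mirror
mirror → core
core → worker
worker → leaf
core → store
mirror → proxy
proxy → agent
agent → edge
edge → back
edge → root
proxy → gate
gate → sink
sink → broker
mesh → front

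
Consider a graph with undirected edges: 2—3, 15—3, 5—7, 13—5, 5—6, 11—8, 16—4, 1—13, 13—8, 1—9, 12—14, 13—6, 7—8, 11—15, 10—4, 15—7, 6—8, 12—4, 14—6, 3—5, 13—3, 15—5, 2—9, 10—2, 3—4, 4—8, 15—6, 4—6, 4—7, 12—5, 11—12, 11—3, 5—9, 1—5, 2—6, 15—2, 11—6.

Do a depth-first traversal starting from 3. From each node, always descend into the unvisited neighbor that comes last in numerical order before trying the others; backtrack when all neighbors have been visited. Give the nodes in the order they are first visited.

3 15 11 12 14 6 13 8 7 5 9 2 10 4 16 1

Visit 3
3 → 15
15 → 11
11 → 12
12 → 14
14 → 6
6 → 13
13 → 8
8 → 7
7 → 5
5 → 9
9 → 2
2 → 10
10 → 4
4 → 16
9 → 1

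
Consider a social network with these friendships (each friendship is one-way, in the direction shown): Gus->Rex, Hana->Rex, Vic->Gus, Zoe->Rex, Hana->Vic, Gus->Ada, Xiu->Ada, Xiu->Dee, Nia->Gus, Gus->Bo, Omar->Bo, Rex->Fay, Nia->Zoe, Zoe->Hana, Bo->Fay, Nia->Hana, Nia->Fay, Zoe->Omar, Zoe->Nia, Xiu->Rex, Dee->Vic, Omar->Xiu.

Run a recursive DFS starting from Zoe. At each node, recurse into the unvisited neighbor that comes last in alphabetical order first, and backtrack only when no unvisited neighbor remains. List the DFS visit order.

Zoe, Rex, Fay, Omar, Xiu, Dee, Vic, Gus, Bo, Ada, Nia, Hana

Visit Zoe
Zoe → Rex
Rex → Fay
Zoe → Omar
Omar → Xiu
Xiu → Dee
Dee → Vic
Vic → Gus
Gus → Bo
Gus → Ada
Zoe → Nia
Nia → Hana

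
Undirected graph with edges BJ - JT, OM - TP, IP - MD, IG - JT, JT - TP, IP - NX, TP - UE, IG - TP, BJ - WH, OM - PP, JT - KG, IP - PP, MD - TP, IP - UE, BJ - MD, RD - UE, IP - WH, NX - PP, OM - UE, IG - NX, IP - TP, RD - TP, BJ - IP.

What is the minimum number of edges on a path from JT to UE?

Level 0: JT
Level 1: BJ, IG, KG, TP
Level 2: IP, MD, NX, OM, RD, UE, WH
Level 3: PP
UE first appears at level 2.

2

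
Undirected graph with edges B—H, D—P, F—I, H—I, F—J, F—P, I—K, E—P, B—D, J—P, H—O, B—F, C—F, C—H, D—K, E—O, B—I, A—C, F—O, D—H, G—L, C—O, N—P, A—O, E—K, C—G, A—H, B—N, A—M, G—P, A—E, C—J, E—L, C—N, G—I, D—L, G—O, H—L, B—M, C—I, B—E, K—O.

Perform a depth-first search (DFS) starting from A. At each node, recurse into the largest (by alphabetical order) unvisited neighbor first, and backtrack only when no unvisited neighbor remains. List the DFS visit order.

Visit A
A → O
O → K
K → I
I → H
H → L
L → G
G → P
P → N
N → C
C → J
J → F
F → B
B → M
B → E
B → D

A → O → K → I → H → L → G → P → N → C → J → F → B → M → E → D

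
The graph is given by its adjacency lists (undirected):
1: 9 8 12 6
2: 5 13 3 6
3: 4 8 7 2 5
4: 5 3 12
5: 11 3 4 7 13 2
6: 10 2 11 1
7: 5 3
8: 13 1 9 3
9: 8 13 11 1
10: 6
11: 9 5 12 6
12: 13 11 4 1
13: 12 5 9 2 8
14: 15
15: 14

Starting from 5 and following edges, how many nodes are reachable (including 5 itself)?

BFS from 5 visits: 5, 2, 3, 4, 7, 11, 13, 6, 8, 12, 9, 1, 10
Reachable nodes: 13 of 15 total.

13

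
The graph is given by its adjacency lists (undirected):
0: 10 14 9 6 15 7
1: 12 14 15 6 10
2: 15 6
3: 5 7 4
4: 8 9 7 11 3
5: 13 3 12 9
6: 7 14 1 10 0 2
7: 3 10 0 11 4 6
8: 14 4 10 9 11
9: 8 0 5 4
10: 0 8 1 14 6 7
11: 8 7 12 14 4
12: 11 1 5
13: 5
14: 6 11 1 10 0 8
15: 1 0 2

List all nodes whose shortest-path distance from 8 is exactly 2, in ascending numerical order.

Level 0: 8
Level 1: 4, 9, 10, 11, 14
Level 2: 0, 1, 3, 5, 6, 7, 12
Level 3: 2, 13, 15

0, 1, 3, 5, 6, 7, 12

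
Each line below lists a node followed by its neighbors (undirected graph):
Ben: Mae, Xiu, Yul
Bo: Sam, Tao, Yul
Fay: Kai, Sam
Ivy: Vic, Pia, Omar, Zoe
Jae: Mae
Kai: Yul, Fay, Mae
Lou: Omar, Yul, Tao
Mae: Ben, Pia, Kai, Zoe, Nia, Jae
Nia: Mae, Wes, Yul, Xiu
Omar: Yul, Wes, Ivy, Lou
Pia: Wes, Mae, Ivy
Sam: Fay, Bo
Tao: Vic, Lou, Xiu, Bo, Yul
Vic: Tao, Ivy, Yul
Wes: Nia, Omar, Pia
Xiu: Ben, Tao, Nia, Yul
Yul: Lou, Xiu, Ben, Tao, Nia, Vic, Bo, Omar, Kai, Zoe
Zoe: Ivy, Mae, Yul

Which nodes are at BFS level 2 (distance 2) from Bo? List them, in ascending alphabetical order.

Ben, Fay, Kai, Lou, Nia, Omar, Vic, Xiu, Zoe

Level 0: Bo
Level 1: Sam, Tao, Yul
Level 2: Ben, Fay, Kai, Lou, Nia, Omar, Vic, Xiu, Zoe
Level 3: Ivy, Mae, Wes
Level 4: Jae, Pia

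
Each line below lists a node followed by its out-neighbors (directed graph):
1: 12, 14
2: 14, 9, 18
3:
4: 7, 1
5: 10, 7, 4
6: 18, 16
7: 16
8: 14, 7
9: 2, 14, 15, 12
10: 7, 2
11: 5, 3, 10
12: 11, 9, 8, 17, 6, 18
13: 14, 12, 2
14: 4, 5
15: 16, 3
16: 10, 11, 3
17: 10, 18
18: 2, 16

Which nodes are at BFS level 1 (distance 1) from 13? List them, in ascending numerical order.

2, 12, 14

Level 0: 13
Level 1: 2, 12, 14
Level 2: 4, 5, 6, 8, 9, 11, 17, 18
Level 3: 1, 3, 7, 10, 15, 16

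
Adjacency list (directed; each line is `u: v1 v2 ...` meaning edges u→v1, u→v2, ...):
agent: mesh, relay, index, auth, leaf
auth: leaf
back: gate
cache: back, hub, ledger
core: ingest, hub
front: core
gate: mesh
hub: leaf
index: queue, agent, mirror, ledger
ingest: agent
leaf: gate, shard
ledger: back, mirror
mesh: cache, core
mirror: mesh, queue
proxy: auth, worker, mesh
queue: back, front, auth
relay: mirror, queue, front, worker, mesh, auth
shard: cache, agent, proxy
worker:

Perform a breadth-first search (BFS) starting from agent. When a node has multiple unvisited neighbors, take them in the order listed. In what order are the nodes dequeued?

Visit agent; enqueue mesh, relay, index, auth, leaf → queue [mesh, relay, index, auth, leaf]
Visit mesh; enqueue cache, core → queue [relay, index, auth, leaf, cache, core]
Visit relay; enqueue mirror, queue, front, worker → queue [index, auth, leaf, cache, core, mirror, queue, front, worker]
Visit index; enqueue ledger → queue [auth, leaf, cache, core, mirror, queue, front, worker, ledger]
Visit auth → queue [leaf, cache, core, mirror, queue, front, worker, ledger]
Visit leaf; enqueue gate, shard → queue [cache, core, mirror, queue, front, worker, ledger, gate, shard]
Visit cache; enqueue back, hub → queue [core, mirror, queue, front, worker, ledger, gate, shard, back, hub]
Visit core; enqueue ingest → queue [mirror, queue, front, worker, ledger, gate, shard, back, hub, ingest]
Visit mirror → queue [queue, front, worker, ledger, gate, shard, back, hub, ingest]
Visit queue → queue [front, worker, ledger, gate, shard, back, hub, ingest]
Visit front → queue [worker, ledger, gate, shard, back, hub, ingest]
Visit worker → queue [ledger, gate, shard, back, hub, ingest]
Visit ledger → queue [gate, shard, back, hub, ingest]
Visit gate → queue [shard, back, hub, ingest]
Visit shard; enqueue proxy → queue [back, hub, ingest, proxy]
Visit back → queue [hub, ingest, proxy]
Visit hub → queue [ingest, proxy]
Visit ingest → queue [proxy]
Visit proxy → queue []

agent, mesh, relay, index, auth, leaf, cache, core, mirror, queue, front, worker, ledger, gate, shard, back, hub, ingest, proxy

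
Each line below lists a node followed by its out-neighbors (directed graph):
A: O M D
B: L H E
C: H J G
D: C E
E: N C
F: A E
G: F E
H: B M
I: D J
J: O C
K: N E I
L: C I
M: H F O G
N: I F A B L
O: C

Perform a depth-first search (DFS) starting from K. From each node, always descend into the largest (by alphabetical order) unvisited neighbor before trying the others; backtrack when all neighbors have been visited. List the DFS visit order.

K, N, L, I, J, O, C, H, M, G, F, E, A, D, B

Visit K
K → N
N → L
L → I
I → J
J → O
O → C
C → H
H → M
M → G
G → F
F → E
F → A
A → D
H → B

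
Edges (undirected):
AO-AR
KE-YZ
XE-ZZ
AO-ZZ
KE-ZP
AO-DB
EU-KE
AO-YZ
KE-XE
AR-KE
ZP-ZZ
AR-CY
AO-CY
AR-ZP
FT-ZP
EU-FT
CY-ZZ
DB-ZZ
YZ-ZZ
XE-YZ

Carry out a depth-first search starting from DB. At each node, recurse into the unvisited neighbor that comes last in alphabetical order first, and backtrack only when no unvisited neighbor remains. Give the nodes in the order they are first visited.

DB -> ZZ -> ZP -> KE -> YZ -> XE -> AO -> CY -> AR -> EU -> FT

Visit DB
DB → ZZ
ZZ → ZP
ZP → KE
KE → YZ
YZ → XE
YZ → AO
AO → CY
CY → AR
KE → EU
EU → FT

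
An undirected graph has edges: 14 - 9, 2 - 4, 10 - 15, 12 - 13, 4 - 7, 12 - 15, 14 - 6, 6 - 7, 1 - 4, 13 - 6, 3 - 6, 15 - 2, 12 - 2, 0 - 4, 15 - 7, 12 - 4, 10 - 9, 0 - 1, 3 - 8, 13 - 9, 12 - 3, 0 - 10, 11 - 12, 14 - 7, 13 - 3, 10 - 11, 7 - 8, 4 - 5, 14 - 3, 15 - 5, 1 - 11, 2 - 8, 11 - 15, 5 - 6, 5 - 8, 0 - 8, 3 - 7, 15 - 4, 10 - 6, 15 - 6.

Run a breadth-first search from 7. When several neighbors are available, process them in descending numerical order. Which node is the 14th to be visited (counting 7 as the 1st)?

0

Visit 7; enqueue 15, 14, 8, 6, 4, 3 → queue [15, 14, 8, 6, 4, 3]
Visit 15; enqueue 12, 11, 10, 5, 2 → queue [14, 8, 6, 4, 3, 12, 11, 10, 5, 2]
Visit 14; enqueue 9 → queue [8, 6, 4, 3, 12, 11, 10, 5, 2, 9]
Visit 8; enqueue 0 → queue [6, 4, 3, 12, 11, 10, 5, 2, 9, 0]
Visit 6; enqueue 13 → queue [4, 3, 12, 11, 10, 5, 2, 9, 0, 13]
Visit 4; enqueue 1 → queue [3, 12, 11, 10, 5, 2, 9, 0, 13, 1]
Visit 3 → queue [12, 11, 10, 5, 2, 9, 0, 13, 1]
Visit 12 → queue [11, 10, 5, 2, 9, 0, 13, 1]
Visit 11 → queue [10, 5, 2, 9, 0, 13, 1]
Visit 10 → queue [5, 2, 9, 0, 13, 1]
Visit 5 → queue [2, 9, 0, 13, 1]
Visit 2 → queue [9, 0, 13, 1]
Visit 9 → queue [0, 13, 1]
Visit 0 → queue [13, 1]
Visit 13 → queue [1]
Visit 1 → queue []

Visit order: 7, 15, 14, 8, 6, 4, 3, 12, 11, 10, 5, 2, 9, 0, 13, 1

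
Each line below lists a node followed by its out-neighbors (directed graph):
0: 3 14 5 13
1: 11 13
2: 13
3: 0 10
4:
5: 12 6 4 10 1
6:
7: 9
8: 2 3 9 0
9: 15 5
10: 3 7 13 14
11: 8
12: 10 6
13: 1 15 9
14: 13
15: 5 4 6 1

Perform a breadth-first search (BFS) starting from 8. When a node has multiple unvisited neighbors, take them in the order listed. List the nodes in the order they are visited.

Visit 8; enqueue 2, 3, 9, 0 → queue [2, 3, 9, 0]
Visit 2; enqueue 13 → queue [3, 9, 0, 13]
Visit 3; enqueue 10 → queue [9, 0, 13, 10]
Visit 9; enqueue 15, 5 → queue [0, 13, 10, 15, 5]
Visit 0; enqueue 14 → queue [13, 10, 15, 5, 14]
Visit 13; enqueue 1 → queue [10, 15, 5, 14, 1]
Visit 10; enqueue 7 → queue [15, 5, 14, 1, 7]
Visit 15; enqueue 4, 6 → queue [5, 14, 1, 7, 4, 6]
Visit 5; enqueue 12 → queue [14, 1, 7, 4, 6, 12]
Visit 14 → queue [1, 7, 4, 6, 12]
Visit 1; enqueue 11 → queue [7, 4, 6, 12, 11]
Visit 7 → queue [4, 6, 12, 11]
Visit 4 → queue [6, 12, 11]
Visit 6 → queue [12, 11]
Visit 12 → queue [11]
Visit 11 → queue []

8, 2, 3, 9, 0, 13, 10, 15, 5, 14, 1, 7, 4, 6, 12, 11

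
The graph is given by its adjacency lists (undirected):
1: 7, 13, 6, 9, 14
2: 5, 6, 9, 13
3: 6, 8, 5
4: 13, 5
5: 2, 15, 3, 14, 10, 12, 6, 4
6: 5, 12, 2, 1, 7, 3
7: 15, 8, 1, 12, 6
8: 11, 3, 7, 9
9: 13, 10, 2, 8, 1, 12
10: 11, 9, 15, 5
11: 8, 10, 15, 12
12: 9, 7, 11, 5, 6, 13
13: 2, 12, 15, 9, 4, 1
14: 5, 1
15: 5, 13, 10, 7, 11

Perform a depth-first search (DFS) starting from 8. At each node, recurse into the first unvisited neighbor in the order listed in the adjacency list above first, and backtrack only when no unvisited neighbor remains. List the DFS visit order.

Visit 8
8 → 11
11 → 10
10 → 9
9 → 13
13 → 2
2 → 5
5 → 15
15 → 7
7 → 1
1 → 6
6 → 12
6 → 3
1 → 14
5 → 4

8 -> 11 -> 10 -> 9 -> 13 -> 2 -> 5 -> 15 -> 7 -> 1 -> 6 -> 12 -> 3 -> 14 -> 4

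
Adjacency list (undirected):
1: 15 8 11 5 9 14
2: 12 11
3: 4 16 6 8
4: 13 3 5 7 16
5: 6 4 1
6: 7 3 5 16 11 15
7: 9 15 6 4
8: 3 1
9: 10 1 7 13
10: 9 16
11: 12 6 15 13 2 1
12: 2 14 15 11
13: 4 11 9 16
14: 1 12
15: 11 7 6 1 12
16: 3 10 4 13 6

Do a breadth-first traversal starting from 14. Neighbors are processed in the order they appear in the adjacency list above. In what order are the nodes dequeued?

14 → 1 → 12 → 15 → 8 → 11 → 5 → 9 → 2 → 7 → 6 → 3 → 13 → 4 → 10 → 16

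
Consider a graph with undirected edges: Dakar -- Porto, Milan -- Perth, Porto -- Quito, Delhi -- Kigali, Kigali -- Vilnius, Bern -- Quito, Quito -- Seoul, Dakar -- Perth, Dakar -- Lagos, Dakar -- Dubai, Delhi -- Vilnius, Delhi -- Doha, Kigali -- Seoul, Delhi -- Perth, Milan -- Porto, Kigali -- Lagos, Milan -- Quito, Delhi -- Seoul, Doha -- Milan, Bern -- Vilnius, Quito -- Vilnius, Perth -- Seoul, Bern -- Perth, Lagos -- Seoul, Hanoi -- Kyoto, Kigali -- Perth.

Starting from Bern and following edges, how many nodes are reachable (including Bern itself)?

13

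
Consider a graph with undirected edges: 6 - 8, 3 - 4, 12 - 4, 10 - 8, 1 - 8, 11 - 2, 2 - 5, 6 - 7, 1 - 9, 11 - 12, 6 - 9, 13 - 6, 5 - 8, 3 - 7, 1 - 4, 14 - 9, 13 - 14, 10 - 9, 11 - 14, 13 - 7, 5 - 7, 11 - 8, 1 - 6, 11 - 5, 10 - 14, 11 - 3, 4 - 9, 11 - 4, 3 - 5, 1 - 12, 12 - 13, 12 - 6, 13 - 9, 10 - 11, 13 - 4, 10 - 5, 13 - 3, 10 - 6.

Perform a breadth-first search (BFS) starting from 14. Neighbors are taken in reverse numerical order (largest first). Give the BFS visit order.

14, 13, 11, 10, 9, 12, 7, 6, 4, 3, 8, 5, 2, 1

Visit 14; enqueue 13, 11, 10, 9 → queue [13, 11, 10, 9]
Visit 13; enqueue 12, 7, 6, 4, 3 → queue [11, 10, 9, 12, 7, 6, 4, 3]
Visit 11; enqueue 8, 5, 2 → queue [10, 9, 12, 7, 6, 4, 3, 8, 5, 2]
Visit 10 → queue [9, 12, 7, 6, 4, 3, 8, 5, 2]
Visit 9; enqueue 1 → queue [12, 7, 6, 4, 3, 8, 5, 2, 1]
Visit 12 → queue [7, 6, 4, 3, 8, 5, 2, 1]
Visit 7 → queue [6, 4, 3, 8, 5, 2, 1]
Visit 6 → queue [4, 3, 8, 5, 2, 1]
Visit 4 → queue [3, 8, 5, 2, 1]
Visit 3 → queue [8, 5, 2, 1]
Visit 8 → queue [5, 2, 1]
Visit 5 → queue [2, 1]
Visit 2 → queue [1]
Visit 1 → queue []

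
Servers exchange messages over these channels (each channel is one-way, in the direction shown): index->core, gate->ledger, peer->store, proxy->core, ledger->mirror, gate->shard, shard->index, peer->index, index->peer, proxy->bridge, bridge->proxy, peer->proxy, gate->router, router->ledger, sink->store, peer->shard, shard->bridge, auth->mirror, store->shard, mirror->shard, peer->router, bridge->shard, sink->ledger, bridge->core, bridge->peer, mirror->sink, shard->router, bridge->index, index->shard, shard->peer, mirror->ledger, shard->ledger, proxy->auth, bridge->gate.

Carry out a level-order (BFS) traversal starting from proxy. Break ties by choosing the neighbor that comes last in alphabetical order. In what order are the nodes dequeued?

proxy, core, bridge, auth, shard, peer, index, gate, mirror, router, ledger, store, sink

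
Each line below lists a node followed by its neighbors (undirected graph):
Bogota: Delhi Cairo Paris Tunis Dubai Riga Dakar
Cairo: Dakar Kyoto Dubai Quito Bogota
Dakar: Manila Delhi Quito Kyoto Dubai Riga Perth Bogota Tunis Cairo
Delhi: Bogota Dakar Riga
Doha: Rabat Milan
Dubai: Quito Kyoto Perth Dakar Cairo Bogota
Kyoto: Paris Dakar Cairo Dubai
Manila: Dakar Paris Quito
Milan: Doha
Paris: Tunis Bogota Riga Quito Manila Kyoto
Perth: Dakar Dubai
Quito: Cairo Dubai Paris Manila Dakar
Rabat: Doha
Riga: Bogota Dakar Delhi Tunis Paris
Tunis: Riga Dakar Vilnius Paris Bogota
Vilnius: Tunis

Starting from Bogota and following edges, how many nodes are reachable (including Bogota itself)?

13

BFS from Bogota visits: Bogota, Delhi, Cairo, Paris, Tunis, Dubai, Riga, Dakar, Kyoto, Quito, Manila, Vilnius, Perth
Reachable nodes: 13 of 16 total.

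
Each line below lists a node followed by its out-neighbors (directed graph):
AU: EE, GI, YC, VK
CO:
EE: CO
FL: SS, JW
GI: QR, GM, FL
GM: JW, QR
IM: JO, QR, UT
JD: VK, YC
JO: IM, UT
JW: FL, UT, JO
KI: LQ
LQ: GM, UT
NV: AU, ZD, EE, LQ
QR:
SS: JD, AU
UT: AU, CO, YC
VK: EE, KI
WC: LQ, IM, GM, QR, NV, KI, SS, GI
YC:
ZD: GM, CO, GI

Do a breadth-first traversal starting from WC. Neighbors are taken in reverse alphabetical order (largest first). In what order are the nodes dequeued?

WC SS QR NV LQ KI IM GM GI JD AU ZD EE UT JO JW FL YC VK CO

Visit WC; enqueue SS, QR, NV, LQ, KI, IM, GM, GI → queue [SS, QR, NV, LQ, KI, IM, GM, GI]
Visit SS; enqueue JD, AU → queue [QR, NV, LQ, KI, IM, GM, GI, JD, AU]
Visit QR → queue [NV, LQ, KI, IM, GM, GI, JD, AU]
Visit NV; enqueue ZD, EE → queue [LQ, KI, IM, GM, GI, JD, AU, ZD, EE]
Visit LQ; enqueue UT → queue [KI, IM, GM, GI, JD, AU, ZD, EE, UT]
Visit KI → queue [IM, GM, GI, JD, AU, ZD, EE, UT]
Visit IM; enqueue JO → queue [GM, GI, JD, AU, ZD, EE, UT, JO]
Visit GM; enqueue JW → queue [GI, JD, AU, ZD, EE, UT, JO, JW]
Visit GI; enqueue FL → queue [JD, AU, ZD, EE, UT, JO, JW, FL]
Visit JD; enqueue YC, VK → queue [AU, ZD, EE, UT, JO, JW, FL, YC, VK]
Visit AU → queue [ZD, EE, UT, JO, JW, FL, YC, VK]
Visit ZD; enqueue CO → queue [EE, UT, JO, JW, FL, YC, VK, CO]
Visit EE → queue [UT, JO, JW, FL, YC, VK, CO]
Visit UT → queue [JO, JW, FL, YC, VK, CO]
Visit JO → queue [JW, FL, YC, VK, CO]
Visit JW → queue [FL, YC, VK, CO]
Visit FL → queue [YC, VK, CO]
Visit YC → queue [VK, CO]
Visit VK → queue [CO]
Visit CO → queue []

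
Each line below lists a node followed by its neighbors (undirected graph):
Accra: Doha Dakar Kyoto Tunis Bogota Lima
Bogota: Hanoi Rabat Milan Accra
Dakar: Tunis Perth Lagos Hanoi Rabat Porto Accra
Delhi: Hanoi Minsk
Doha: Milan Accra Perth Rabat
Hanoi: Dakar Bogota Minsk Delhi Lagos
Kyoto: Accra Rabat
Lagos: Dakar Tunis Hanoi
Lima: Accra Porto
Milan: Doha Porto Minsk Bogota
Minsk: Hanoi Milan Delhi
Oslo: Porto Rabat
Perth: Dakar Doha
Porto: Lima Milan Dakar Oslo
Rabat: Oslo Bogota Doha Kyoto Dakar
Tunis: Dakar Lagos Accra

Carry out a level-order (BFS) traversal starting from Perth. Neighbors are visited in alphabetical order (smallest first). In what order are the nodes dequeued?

Perth -> Dakar -> Doha -> Accra -> Hanoi -> Lagos -> Porto -> Rabat -> Tunis -> Milan -> Bogota -> Kyoto -> Lima -> Delhi -> Minsk -> Oslo

Visit Perth; enqueue Dakar, Doha → queue [Dakar, Doha]
Visit Dakar; enqueue Accra, Hanoi, Lagos, Porto, Rabat, Tunis → queue [Doha, Accra, Hanoi, Lagos, Porto, Rabat, Tunis]
Visit Doha; enqueue Milan → queue [Accra, Hanoi, Lagos, Porto, Rabat, Tunis, Milan]
Visit Accra; enqueue Bogota, Kyoto, Lima → queue [Hanoi, Lagos, Porto, Rabat, Tunis, Milan, Bogota, Kyoto, Lima]
Visit Hanoi; enqueue Delhi, Minsk → queue [Lagos, Porto, Rabat, Tunis, Milan, Bogota, Kyoto, Lima, Delhi, Minsk]
Visit Lagos → queue [Porto, Rabat, Tunis, Milan, Bogota, Kyoto, Lima, Delhi, Minsk]
Visit Porto; enqueue Oslo → queue [Rabat, Tunis, Milan, Bogota, Kyoto, Lima, Delhi, Minsk, Oslo]
Visit Rabat → queue [Tunis, Milan, Bogota, Kyoto, Lima, Delhi, Minsk, Oslo]
Visit Tunis → queue [Milan, Bogota, Kyoto, Lima, Delhi, Minsk, Oslo]
Visit Milan → queue [Bogota, Kyoto, Lima, Delhi, Minsk, Oslo]
Visit Bogota → queue [Kyoto, Lima, Delhi, Minsk, Oslo]
Visit Kyoto → queue [Lima, Delhi, Minsk, Oslo]
Visit Lima → queue [Delhi, Minsk, Oslo]
Visit Delhi → queue [Minsk, Oslo]
Visit Minsk → queue [Oslo]
Visit Oslo → queue []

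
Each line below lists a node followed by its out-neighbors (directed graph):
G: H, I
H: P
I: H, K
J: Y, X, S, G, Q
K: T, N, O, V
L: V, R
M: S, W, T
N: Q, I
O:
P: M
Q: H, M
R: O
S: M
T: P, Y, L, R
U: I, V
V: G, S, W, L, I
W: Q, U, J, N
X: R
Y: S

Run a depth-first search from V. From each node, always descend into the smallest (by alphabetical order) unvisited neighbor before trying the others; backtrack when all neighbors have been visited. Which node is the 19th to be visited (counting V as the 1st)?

U

Visit V
V → G
G → H
H → P
P → M
M → S
M → T
T → L
L → R
R → O
T → Y
M → W
W → J
J → Q
J → X
W → N
N → I
I → K
W → U

Visit order: V, G, H, P, M, S, T, L, R, O, Y, W, J, Q, X, N, I, K, U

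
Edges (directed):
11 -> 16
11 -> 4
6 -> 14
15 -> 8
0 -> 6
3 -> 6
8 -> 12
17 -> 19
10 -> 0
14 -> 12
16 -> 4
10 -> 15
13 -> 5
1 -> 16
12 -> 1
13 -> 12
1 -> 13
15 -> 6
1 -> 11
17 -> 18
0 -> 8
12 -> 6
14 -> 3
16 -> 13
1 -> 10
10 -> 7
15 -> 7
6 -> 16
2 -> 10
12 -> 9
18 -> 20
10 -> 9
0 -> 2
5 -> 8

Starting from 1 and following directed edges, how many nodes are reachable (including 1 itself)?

BFS from 1 visits: 1, 10, 11, 13, 16, 0, 7, 9, 15, 4, 5, 12, 2, 6, 8, 14, 3
Reachable nodes: 17 of 21 total.

17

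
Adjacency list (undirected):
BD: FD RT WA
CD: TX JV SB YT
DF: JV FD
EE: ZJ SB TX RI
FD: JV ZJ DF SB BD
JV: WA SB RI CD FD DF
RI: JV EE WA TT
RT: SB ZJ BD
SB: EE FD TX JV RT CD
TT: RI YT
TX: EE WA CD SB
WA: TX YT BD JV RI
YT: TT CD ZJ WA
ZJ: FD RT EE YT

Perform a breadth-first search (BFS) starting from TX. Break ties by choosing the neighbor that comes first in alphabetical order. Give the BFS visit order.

TX → CD → EE → SB → WA → JV → YT → RI → ZJ → FD → RT → BD → DF → TT

Visit TX; enqueue CD, EE, SB, WA → queue [CD, EE, SB, WA]
Visit CD; enqueue JV, YT → queue [EE, SB, WA, JV, YT]
Visit EE; enqueue RI, ZJ → queue [SB, WA, JV, YT, RI, ZJ]
Visit SB; enqueue FD, RT → queue [WA, JV, YT, RI, ZJ, FD, RT]
Visit WA; enqueue BD → queue [JV, YT, RI, ZJ, FD, RT, BD]
Visit JV; enqueue DF → queue [YT, RI, ZJ, FD, RT, BD, DF]
Visit YT; enqueue TT → queue [RI, ZJ, FD, RT, BD, DF, TT]
Visit RI → queue [ZJ, FD, RT, BD, DF, TT]
Visit ZJ → queue [FD, RT, BD, DF, TT]
Visit FD → queue [RT, BD, DF, TT]
Visit RT → queue [BD, DF, TT]
Visit BD → queue [DF, TT]
Visit DF → queue [TT]
Visit TT → queue []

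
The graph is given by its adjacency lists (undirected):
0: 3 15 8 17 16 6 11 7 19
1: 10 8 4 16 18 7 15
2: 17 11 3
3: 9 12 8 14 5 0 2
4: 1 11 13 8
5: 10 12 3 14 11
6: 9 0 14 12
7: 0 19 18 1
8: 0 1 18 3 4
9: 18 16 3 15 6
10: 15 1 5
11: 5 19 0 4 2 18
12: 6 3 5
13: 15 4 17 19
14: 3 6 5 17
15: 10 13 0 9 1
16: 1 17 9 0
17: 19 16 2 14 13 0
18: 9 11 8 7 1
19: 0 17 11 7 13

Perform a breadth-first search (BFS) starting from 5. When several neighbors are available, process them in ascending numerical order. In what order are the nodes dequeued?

Visit 5; enqueue 3, 10, 11, 12, 14 → queue [3, 10, 11, 12, 14]
Visit 3; enqueue 0, 2, 8, 9 → queue [10, 11, 12, 14, 0, 2, 8, 9]
Visit 10; enqueue 1, 15 → queue [11, 12, 14, 0, 2, 8, 9, 1, 15]
Visit 11; enqueue 4, 18, 19 → queue [12, 14, 0, 2, 8, 9, 1, 15, 4, 18, 19]
Visit 12; enqueue 6 → queue [14, 0, 2, 8, 9, 1, 15, 4, 18, 19, 6]
Visit 14; enqueue 17 → queue [0, 2, 8, 9, 1, 15, 4, 18, 19, 6, 17]
Visit 0; enqueue 7, 16 → queue [2, 8, 9, 1, 15, 4, 18, 19, 6, 17, 7, 16]
Visit 2 → queue [8, 9, 1, 15, 4, 18, 19, 6, 17, 7, 16]
Visit 8 → queue [9, 1, 15, 4, 18, 19, 6, 17, 7, 16]
Visit 9 → queue [1, 15, 4, 18, 19, 6, 17, 7, 16]
Visit 1 → queue [15, 4, 18, 19, 6, 17, 7, 16]
Visit 15; enqueue 13 → queue [4, 18, 19, 6, 17, 7, 16, 13]
Visit 4 → queue [18, 19, 6, 17, 7, 16, 13]
Visit 18 → queue [19, 6, 17, 7, 16, 13]
Visit 19 → queue [6, 17, 7, 16, 13]
Visit 6 → queue [17, 7, 16, 13]
Visit 17 → queue [7, 16, 13]
Visit 7 → queue [16, 13]
Visit 16 → queue [13]
Visit 13 → queue []

5, 3, 10, 11, 12, 14, 0, 2, 8, 9, 1, 15, 4, 18, 19, 6, 17, 7, 16, 13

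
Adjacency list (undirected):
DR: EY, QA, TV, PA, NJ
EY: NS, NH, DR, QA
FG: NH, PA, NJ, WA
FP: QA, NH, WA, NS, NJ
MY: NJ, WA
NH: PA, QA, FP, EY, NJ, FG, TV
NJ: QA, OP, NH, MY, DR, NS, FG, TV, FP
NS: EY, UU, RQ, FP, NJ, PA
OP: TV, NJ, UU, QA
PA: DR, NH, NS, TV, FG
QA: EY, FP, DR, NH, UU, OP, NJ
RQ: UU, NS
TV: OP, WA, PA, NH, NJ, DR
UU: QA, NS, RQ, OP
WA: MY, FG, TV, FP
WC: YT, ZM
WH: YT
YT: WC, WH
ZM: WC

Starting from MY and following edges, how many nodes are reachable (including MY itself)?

15

BFS from MY visits: MY, NJ, WA, QA, OP, NH, DR, NS, FG, TV, FP, EY, UU, PA, RQ
Reachable nodes: 15 of 19 total.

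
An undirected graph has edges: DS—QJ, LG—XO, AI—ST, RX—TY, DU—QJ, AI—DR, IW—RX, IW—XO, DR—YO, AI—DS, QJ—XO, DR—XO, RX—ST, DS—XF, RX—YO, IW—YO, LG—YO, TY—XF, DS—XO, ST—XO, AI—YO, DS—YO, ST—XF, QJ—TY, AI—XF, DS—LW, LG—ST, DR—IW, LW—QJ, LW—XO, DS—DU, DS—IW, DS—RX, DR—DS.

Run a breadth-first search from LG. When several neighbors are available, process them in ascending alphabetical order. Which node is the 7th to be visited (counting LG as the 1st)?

XF

Visit LG; enqueue ST, XO, YO → queue [ST, XO, YO]
Visit ST; enqueue AI, RX, XF → queue [XO, YO, AI, RX, XF]
Visit XO; enqueue DR, DS, IW, LW, QJ → queue [YO, AI, RX, XF, DR, DS, IW, LW, QJ]
Visit YO → queue [AI, RX, XF, DR, DS, IW, LW, QJ]
Visit AI → queue [RX, XF, DR, DS, IW, LW, QJ]
Visit RX; enqueue TY → queue [XF, DR, DS, IW, LW, QJ, TY]
Visit XF → queue [DR, DS, IW, LW, QJ, TY]
Visit DR → queue [DS, IW, LW, QJ, TY]
Visit DS; enqueue DU → queue [IW, LW, QJ, TY, DU]
Visit IW → queue [LW, QJ, TY, DU]
Visit LW → queue [QJ, TY, DU]
Visit QJ → queue [TY, DU]
Visit TY → queue [DU]
Visit DU → queue []

Visit order: LG, ST, XO, YO, AI, RX, XF, DR, DS, IW, LW, QJ, TY, DU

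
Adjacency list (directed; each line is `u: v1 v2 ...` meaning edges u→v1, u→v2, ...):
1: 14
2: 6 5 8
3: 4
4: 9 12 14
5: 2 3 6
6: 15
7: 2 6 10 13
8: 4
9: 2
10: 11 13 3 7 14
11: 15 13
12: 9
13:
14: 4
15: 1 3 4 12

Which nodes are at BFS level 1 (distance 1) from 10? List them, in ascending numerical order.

Level 0: 10
Level 1: 3, 7, 11, 13, 14
Level 2: 2, 4, 6, 15
Level 3: 1, 5, 8, 9, 12

3, 7, 11, 13, 14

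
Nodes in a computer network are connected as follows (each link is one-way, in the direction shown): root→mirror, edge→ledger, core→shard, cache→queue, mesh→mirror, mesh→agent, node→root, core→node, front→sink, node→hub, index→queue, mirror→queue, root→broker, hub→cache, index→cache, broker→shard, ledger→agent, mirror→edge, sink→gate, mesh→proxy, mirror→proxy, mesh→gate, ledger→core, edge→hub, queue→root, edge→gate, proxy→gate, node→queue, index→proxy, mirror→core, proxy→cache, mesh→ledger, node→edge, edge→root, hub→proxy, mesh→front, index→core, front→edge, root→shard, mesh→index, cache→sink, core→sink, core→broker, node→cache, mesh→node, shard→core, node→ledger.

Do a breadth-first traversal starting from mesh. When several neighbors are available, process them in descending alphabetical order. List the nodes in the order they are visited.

mesh, proxy, node, mirror, ledger, index, gate, front, agent, cache, root, queue, hub, edge, core, sink, shard, broker

Visit mesh; enqueue proxy, node, mirror, ledger, index, gate, front, agent → queue [proxy, node, mirror, ledger, index, gate, front, agent]
Visit proxy; enqueue cache → queue [node, mirror, ledger, index, gate, front, agent, cache]
Visit node; enqueue root, queue, hub, edge → queue [mirror, ledger, index, gate, front, agent, cache, root, queue, hub, edge]
Visit mirror; enqueue core → queue [ledger, index, gate, front, agent, cache, root, queue, hub, edge, core]
Visit ledger → queue [index, gate, front, agent, cache, root, queue, hub, edge, core]
Visit index → queue [gate, front, agent, cache, root, queue, hub, edge, core]
Visit gate → queue [front, agent, cache, root, queue, hub, edge, core]
Visit front; enqueue sink → queue [agent, cache, root, queue, hub, edge, core, sink]
Visit agent → queue [cache, root, queue, hub, edge, core, sink]
Visit cache → queue [root, queue, hub, edge, core, sink]
Visit root; enqueue shard, broker → queue [queue, hub, edge, core, sink, shard, broker]
Visit queue → queue [hub, edge, core, sink, shard, broker]
Visit hub → queue [edge, core, sink, shard, broker]
Visit edge → queue [core, sink, shard, broker]
Visit core → queue [sink, shard, broker]
Visit sink → queue [shard, broker]
Visit shard → queue [broker]
Visit broker → queue []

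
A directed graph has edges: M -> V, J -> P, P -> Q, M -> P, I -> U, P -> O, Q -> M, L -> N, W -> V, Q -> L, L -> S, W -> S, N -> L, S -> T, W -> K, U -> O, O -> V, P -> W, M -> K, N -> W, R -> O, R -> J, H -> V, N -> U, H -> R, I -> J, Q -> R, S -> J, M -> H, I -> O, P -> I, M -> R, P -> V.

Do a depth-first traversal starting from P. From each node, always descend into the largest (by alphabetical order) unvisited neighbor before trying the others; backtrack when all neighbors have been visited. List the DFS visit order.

Visit P
P → W
W → V
W → S
S → T
S → J
W → K
P → Q
Q → R
R → O
Q → M
M → H
Q → L
L → N
N → U
P → I

P, W, V, S, T, J, K, Q, R, O, M, H, L, N, U, I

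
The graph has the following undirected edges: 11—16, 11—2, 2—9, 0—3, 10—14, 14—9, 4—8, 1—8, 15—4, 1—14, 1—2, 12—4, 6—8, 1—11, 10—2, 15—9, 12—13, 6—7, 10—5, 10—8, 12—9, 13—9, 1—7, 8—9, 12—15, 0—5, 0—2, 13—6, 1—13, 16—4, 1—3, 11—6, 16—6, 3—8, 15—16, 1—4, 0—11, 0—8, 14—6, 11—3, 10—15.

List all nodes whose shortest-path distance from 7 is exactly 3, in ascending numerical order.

0, 9, 10, 12, 15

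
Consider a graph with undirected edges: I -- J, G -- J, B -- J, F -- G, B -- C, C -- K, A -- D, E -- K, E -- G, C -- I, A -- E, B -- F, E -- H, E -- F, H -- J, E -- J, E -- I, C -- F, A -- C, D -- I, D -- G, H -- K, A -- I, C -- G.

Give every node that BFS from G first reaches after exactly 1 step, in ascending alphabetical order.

Level 0: G
Level 1: C, D, E, F, J
Level 2: A, B, H, I, K

C, D, E, F, J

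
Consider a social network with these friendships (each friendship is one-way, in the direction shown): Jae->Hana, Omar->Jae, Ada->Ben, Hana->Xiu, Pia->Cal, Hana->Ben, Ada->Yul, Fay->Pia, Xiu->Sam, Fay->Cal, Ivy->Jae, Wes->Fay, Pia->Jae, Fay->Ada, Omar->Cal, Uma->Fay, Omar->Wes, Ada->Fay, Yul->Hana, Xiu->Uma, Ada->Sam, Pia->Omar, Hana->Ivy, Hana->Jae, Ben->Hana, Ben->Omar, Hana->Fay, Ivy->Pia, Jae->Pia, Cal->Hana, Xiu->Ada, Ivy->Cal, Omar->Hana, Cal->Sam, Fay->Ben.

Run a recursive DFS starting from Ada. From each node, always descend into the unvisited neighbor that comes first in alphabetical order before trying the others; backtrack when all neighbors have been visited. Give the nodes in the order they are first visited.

Ada, Ben, Hana, Fay, Cal, Sam, Pia, Jae, Omar, Wes, Ivy, Xiu, Uma, Yul

Visit Ada
Ada → Ben
Ben → Hana
Hana → Fay
Fay → Cal
Cal → Sam
Fay → Pia
Pia → Jae
Pia → Omar
Omar → Wes
Hana → Ivy
Hana → Xiu
Xiu → Uma
Ada → Yul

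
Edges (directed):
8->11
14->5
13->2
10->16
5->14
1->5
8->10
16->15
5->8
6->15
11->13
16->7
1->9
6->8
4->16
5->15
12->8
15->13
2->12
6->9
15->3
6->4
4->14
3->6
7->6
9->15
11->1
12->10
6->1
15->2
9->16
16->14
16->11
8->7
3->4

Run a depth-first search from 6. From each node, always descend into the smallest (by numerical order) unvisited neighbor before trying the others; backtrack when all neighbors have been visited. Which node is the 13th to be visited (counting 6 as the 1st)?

15

Visit 6
6 → 1
1 → 5
5 → 8
8 → 7
8 → 10
10 → 16
16 → 11
11 → 13
13 → 2
2 → 12
16 → 14
16 → 15
15 → 3
3 → 4
1 → 9

Visit order: 6, 1, 5, 8, 7, 10, 16, 11, 13, 2, 12, 14, 15, 3, 4, 9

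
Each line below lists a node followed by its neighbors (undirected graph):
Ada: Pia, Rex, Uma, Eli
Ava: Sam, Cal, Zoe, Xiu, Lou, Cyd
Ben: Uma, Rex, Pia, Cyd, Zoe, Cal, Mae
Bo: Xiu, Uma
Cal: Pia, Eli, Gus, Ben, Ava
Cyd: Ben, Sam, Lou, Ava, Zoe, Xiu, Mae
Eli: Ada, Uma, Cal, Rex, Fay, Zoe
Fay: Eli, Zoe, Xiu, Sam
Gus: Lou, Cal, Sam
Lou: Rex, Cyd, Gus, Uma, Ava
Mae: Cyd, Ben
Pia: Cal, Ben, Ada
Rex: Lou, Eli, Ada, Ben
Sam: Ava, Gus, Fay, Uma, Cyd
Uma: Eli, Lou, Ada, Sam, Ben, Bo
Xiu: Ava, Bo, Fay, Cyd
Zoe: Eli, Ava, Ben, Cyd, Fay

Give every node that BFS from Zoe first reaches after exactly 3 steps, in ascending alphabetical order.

Bo, Gus

Level 0: Zoe
Level 1: Ava, Ben, Cyd, Eli, Fay
Level 2: Ada, Cal, Lou, Mae, Pia, Rex, Sam, Uma, Xiu
Level 3: Bo, Gus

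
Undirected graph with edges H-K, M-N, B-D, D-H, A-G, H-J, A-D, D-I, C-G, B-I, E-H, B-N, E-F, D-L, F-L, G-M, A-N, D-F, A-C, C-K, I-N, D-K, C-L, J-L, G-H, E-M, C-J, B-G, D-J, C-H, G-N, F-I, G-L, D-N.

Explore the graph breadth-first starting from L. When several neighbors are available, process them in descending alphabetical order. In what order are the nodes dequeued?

Visit L; enqueue J, G, F, D, C → queue [J, G, F, D, C]
Visit J; enqueue H → queue [G, F, D, C, H]
Visit G; enqueue N, M, B, A → queue [F, D, C, H, N, M, B, A]
Visit F; enqueue I, E → queue [D, C, H, N, M, B, A, I, E]
Visit D; enqueue K → queue [C, H, N, M, B, A, I, E, K]
Visit C → queue [H, N, M, B, A, I, E, K]
Visit H → queue [N, M, B, A, I, E, K]
Visit N → queue [M, B, A, I, E, K]
Visit M → queue [B, A, I, E, K]
Visit B → queue [A, I, E, K]
Visit A → queue [I, E, K]
Visit I → queue [E, K]
Visit E → queue [K]
Visit K → queue []

L → J → G → F → D → C → H → N → M → B → A → I → E → K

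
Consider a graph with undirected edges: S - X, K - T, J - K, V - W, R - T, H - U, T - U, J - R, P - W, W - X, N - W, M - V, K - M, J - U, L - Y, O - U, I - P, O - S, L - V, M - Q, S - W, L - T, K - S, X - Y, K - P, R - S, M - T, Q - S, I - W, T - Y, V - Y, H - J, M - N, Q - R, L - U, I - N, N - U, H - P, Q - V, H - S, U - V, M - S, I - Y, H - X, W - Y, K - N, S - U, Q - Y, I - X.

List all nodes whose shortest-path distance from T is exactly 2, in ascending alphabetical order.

Level 0: T
Level 1: K, L, M, R, U, Y
Level 2: H, I, J, N, O, P, Q, S, V, W, X

H, I, J, N, O, P, Q, S, V, W, X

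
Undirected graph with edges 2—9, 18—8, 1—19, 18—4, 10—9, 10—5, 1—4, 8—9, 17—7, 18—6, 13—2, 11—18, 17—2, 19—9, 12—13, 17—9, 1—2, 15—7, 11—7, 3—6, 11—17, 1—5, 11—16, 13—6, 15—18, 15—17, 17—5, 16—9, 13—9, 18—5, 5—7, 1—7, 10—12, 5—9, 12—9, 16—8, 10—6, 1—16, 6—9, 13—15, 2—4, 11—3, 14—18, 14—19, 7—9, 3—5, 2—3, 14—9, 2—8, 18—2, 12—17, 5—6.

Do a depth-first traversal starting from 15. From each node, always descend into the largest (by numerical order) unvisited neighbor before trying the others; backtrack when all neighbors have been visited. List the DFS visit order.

Visit 15
15 → 18
18 → 14
14 → 19
19 → 9
9 → 17
17 → 12
12 → 13
13 → 6
6 → 10
10 → 5
5 → 7
7 → 11
11 → 16
16 → 8
8 → 2
2 → 4
4 → 1
2 → 3

15, 18, 14, 19, 9, 17, 12, 13, 6, 10, 5, 7, 11, 16, 8, 2, 4, 1, 3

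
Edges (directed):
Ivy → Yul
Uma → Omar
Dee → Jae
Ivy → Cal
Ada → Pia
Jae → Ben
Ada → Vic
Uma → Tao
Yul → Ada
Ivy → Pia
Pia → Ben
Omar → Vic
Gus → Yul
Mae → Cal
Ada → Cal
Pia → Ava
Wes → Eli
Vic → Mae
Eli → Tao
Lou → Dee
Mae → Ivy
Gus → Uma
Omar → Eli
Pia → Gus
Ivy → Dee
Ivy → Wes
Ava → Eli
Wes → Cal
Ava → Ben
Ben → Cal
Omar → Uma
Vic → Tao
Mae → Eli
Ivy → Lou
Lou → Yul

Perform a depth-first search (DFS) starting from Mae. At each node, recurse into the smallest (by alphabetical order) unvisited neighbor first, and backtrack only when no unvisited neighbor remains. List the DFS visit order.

Visit Mae
Mae → Cal
Mae → Eli
Eli → Tao
Mae → Ivy
Ivy → Dee
Dee → Jae
Jae → Ben
Ivy → Lou
Lou → Yul
Yul → Ada
Ada → Pia
Pia → Ava
Pia → Gus
Gus → Uma
Uma → Omar
Omar → Vic
Ivy → Wes

Mae Cal Eli Tao Ivy Dee Jae Ben Lou Yul Ada Pia Ava Gus Uma Omar Vic Wes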